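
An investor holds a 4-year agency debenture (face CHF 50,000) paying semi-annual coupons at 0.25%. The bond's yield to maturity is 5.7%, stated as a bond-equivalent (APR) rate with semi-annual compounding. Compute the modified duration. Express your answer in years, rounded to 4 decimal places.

Periodic yield y = 0.0285. First find Macaulay duration:
  t   CF        PV=CF/(1+0.0285)^t    t·PV
  1        62.50        60.7681        60.7681
  2        62.50        59.0842       118.1684
  3        62.50        57.4470       172.3409
  4        62.50        55.8551       223.4204
  5        62.50        54.3073       271.5367
  6        62.50        52.8025       316.8148
  7        62.50        51.3393       359.3751
  8    50,062.50    39,983.2567   319,866.0536
  Σ                 40,374.8602   321,388.4781
P = 40,374.8602; Macaulay duration = 321,388.4781 / 40,374.8602 = 7.96011 half-year periods = 3.98006 years.
Modified duration = D_Mac / (1 + y) = 3.98006 / 1.0285 = 3.86977 years.

3.8698 years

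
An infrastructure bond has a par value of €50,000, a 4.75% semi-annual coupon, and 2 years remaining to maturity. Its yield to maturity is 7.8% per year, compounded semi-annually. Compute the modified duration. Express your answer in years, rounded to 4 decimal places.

Periodic yield y = 0.039. First find Macaulay duration:
  t   CF        PV=CF/(1+0.039)^t    t·PV
  1     1,187.50     1,142.9259     1,142.9259
  2     1,187.50     1,100.0249     2,200.0498
  3     1,187.50     1,058.7343     3,176.2028
  4    51,187.50    43,923.9844   175,695.9377
  Σ                 47,225.6695   182,215.1163
P = 47,225.6695; Macaulay duration = 182,215.1163 / 47,225.6695 = 3.85839 half-year periods = 1.92920 years.
Modified duration = D_Mac / (1 + y) = 1.92920 / 1.039 = 1.85678 years.

1.8568 years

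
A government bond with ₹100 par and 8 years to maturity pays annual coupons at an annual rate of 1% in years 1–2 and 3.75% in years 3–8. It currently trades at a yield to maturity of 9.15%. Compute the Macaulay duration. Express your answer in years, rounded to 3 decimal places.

Periodic yield y = 0.0915. Discount each cash flow and weight by its year:
  t   CF        PV=CF/(1+0.0915)^t    t·PV
  1         1.00         0.9162         0.9162
  2         1.00         0.8394         1.6787
  3         3.75         2.8838         8.6513
  4         3.75         2.6420        10.5681
  5         3.75         2.4205        12.1027
  6         3.75         2.2176        13.3058
  7         3.75         2.0317        14.2221
  8       103.75        51.4989       411.9914
  Σ                     65.4501       473.4363
Price P = Σ PV = 65.4501.
Macaulay duration = Σ(t·PV) / P = 473.4363 / 65.4501 = 7.23354 years.

7.234 years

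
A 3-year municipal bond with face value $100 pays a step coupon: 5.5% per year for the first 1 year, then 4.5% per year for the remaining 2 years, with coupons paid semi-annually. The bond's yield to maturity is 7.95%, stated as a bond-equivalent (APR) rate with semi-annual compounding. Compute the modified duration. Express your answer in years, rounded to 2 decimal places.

2.70 years

Periodic yield y = 0.03975. First find Macaulay duration:
  t   CF        PV=CF/(1+0.03975)^t    t·PV
  1         2.75         2.6449         2.6449
  2         2.75         2.5438         5.0875
  3         2.25         2.0017         6.0051
  4         2.25         1.9252         7.7006
  5         2.25         1.8516         9.2578
  6       102.25        80.9263       485.5579
  Σ                     91.8933       516.2537
P = 91.8933; Macaulay duration = 516.2537 / 91.8933 = 5.61797 half-year periods = 2.80898 years.
Modified duration = D_Mac / (1 + y) = 2.80898 / 1.03975 = 2.70160 years.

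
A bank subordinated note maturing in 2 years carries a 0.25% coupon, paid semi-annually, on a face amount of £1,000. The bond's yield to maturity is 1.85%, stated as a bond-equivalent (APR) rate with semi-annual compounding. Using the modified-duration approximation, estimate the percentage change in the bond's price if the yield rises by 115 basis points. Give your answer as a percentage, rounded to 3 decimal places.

Periodic yield y = 0.00925. Modified duration first:
  t   CF        PV=CF/(1+0.00925)^t    t·PV
  1         1.25         1.2385         1.2385
  2         1.25         1.2272         2.4544
  3         1.25         1.2159         3.6478
  4     1,001.25       965.0448     3,860.1794
  Σ                    968.7265     3,867.5202
P = 968.7265; D_Mac = 3.99238 half-year periods = 1.99619 yrs; D_mod = 1.99619/(1+0.00925) = 1.97789 yrs.
ΔP/P ≈ -D_mod · Δy = -1.97789 × (+0.0115) = -0.022746 = -2.2746%.

-2.275%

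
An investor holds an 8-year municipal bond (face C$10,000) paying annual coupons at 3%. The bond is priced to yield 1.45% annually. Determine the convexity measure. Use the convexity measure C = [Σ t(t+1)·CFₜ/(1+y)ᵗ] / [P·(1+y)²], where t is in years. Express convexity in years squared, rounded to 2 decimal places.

With y = 0.0145:
  t   CF        PV=CF/(1+0.0145)^t    t·PV        t(t+1)·PV
  1       300.00       295.7122       295.7122         591.4243
  2       300.00       291.4856       582.9713       1,748.9138
  3       300.00       287.3195       861.9585       3,447.8340
  4       300.00       283.2129     1,132.8516       5,664.2582
  5       300.00       279.1650     1,395.8251       8,374.9506
  6       300.00       275.1750     1,651.0499      11,557.3492
  7       300.00       271.2420     1,898.6938      15,189.5505
  8    10,300.00     9,179.5378    73,436.3023     660,926.7204
  Σ                 11,162.8500    81,255.3646     707,501.0011
P = 11,162.8500.
Convexity = Σ t(t+1)·PV / [P·(1+y)²] = 707,501.0011 / (11,162.8500 × 1.029210) = 61.58116.

61.58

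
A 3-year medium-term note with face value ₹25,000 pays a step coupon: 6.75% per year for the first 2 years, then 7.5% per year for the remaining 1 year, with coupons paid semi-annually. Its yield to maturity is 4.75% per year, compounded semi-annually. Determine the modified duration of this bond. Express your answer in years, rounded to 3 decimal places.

2.708 years

Periodic yield y = 0.02375. First find Macaulay duration:
  t   CF        PV=CF/(1+0.02375)^t    t·PV
  1       843.75       824.1758       824.1758
  2       843.75       805.0558     1,610.1115
  3       843.75       786.3792     2,359.1377
  4       843.75       768.1360     3,072.5441
  5       937.50       833.6845     4,168.4223
  6    25,937.50    22,530.1781   135,181.0688
  Σ                 26,547.6094   147,215.4602
P = 26,547.6094; Macaulay duration = 147,215.4602 / 26,547.6094 = 5.54534 half-year periods = 2.77267 years.
Modified duration = D_Mac / (1 + y) = 2.77267 / 1.02375 = 2.70835 years.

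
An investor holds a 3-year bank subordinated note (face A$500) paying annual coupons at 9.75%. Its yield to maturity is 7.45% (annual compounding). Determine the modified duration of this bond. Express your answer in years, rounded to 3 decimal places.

Periodic yield y = 0.0745. First find Macaulay duration:
  t   CF        PV=CF/(1+0.0745)^t    t·PV
  1        48.75        45.3699        45.3699
  2        48.75        42.2242        84.4485
  3       548.75       442.3390     1,327.0171
  Σ                    529.9332     1,456.8355
P = 529.9332; Macaulay duration = 1,456.8355 / 529.9332 = 2.74909 years.
Modified duration = D_Mac / (1 + y) = 2.74909 / 1.0745 = 2.55849 years.

2.558 years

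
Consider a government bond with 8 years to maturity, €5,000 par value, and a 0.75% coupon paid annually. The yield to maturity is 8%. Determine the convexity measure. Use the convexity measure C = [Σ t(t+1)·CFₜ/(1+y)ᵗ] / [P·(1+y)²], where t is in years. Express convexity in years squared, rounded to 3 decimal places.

With y = 0.08:
  t   CF        PV=CF/(1+0.08)^t    t·PV        t(t+1)·PV
  1        37.50        34.7222        34.7222          69.4444
  2        37.50        32.1502        64.3004         192.9012
  3        37.50        29.7687        89.3061         357.2245
  4        37.50        27.5636       110.2545         551.2724
  5        37.50        25.5219       127.6093         765.6561
  6        37.50        23.6314       141.7882         992.5172
  7        37.50        21.8809       153.1662       1,225.3298
  8     5,037.50     2,721.6045    21,772.8360     195,955.5244
  Σ                  2,916.8434    22,493.9830     200,109.8701
P = 2,916.8434.
Convexity = Σ t(t+1)·PV / [P·(1+y)²] = 200,109.8701 / (2,916.8434 × 1.166400) = 58.81768.

58.818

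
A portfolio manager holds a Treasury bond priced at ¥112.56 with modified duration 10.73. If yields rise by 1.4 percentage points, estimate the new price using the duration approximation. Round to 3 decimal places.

¥95.651

Duration approximation: ΔP/P ≈ -D_mod · Δy = -10.73 × (+0.014) = -0.150220.
New price ≈ 112.56 × (1 - 0.150220) = 95.6512368.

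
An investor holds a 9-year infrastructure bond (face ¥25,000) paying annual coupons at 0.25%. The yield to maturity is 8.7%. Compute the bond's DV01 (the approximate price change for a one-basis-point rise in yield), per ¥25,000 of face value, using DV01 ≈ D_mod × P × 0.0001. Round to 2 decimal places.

Periodic yield y = 0.087.
  t   CF        PV=CF/(1+0.087)^t    t·PV
  1        62.50        57.4977        57.4977
  2        62.50        52.8958       105.7915
  3        62.50        48.6622       145.9865
  4        62.50        44.7674       179.0696
  5        62.50        41.1844       205.9218
  6        62.50        37.8881       227.3286
  7        62.50        34.8557       243.9896
  8        62.50        32.0659       256.5273
  9    25,062.50    11,829.2849   106,463.5645
  Σ                 12,179.1020   107,885.6770
P = 12,179.1020; D_Mac = 8.85826 yrs; D_mod = 8.14928 yrs.
DV01 ≈ 8.14928 × 12,179.1020 × 0.0001 = 9.925085.

¥9.93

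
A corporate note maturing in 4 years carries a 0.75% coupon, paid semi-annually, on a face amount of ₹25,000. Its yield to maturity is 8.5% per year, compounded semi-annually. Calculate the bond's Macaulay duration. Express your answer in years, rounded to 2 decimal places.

Periodic yield y = 0.0425. Discount each cash flow and weight by its period:
  t   CF        PV=CF/(1+0.0425)^t    t·PV
  1        93.75        89.9281        89.9281
  2        93.75        86.2619       172.5239
  3        93.75        82.7453       248.2358
  4        93.75        79.3719       317.4878
  5        93.75        76.1362       380.6808
  6        93.75        73.0323       438.1937
  7        93.75        70.0550       490.3847
  8    25,093.75    17,986.9306   143,895.4444
  Σ                 18,544.4611   146,032.8790
Price P = Σ PV = 18,544.4611.
Macaulay duration = Σ(t·PV) / P = 146,032.8790 / 18,544.4611 = 7.87474 half-year periods.
In years: 7.87474 / 2 = 3.93737 years.

3.94 years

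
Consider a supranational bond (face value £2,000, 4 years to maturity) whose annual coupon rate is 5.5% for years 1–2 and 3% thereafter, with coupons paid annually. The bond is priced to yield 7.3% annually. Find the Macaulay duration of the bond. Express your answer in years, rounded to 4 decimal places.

Periodic yield y = 0.073. Discount each cash flow and weight by its year:
  t   CF        PV=CF/(1+0.073)^t    t·PV
  1       110.00       102.5163       102.5163
  2       110.00        95.5418       191.0835
  3        60.00        48.5682       145.7046
  4     2,060.00     1,554.0620     6,216.2479
  Σ                  1,800.6882     6,655.5523
Price P = Σ PV = 1,800.6882.
Macaulay duration = Σ(t·PV) / P = 6,655.5523 / 1,800.6882 = 3.69612 years.

3.6961 years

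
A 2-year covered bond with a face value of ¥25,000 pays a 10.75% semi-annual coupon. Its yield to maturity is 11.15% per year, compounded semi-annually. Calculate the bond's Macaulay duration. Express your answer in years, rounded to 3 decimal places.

1.852 years

Periodic yield y = 0.05575. Discount each cash flow and weight by its period:
  t   CF        PV=CF/(1+0.05575)^t    t·PV
  1     1,343.75     1,272.7919     1,272.7919
  2     1,343.75     1,205.5807     2,411.1615
  3     1,343.75     1,141.9188     3,425.7563
  4    26,343.75    21,204.7539    84,819.0155
  Σ                 24,825.0452    91,928.7251
Price P = Σ PV = 24,825.0452.
Macaulay duration = Σ(t·PV) / P = 91,928.7251 / 24,825.0452 = 3.70306 half-year periods.
In years: 3.70306 / 2 = 1.85153 years.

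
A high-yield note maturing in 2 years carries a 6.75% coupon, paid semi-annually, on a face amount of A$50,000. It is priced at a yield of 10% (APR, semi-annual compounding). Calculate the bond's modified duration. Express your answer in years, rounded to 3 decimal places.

Periodic yield y = 0.05. First find Macaulay duration:
  t   CF        PV=CF/(1+0.05)^t    t·PV
  1     1,687.50     1,607.1429     1,607.1429
  2     1,687.50     1,530.6122     3,061.2245
  3     1,687.50     1,457.7259     4,373.1778
  4    51,687.50    42,523.4342   170,093.7367
  Σ                 47,118.9152   179,135.2819
P = 47,118.9152; Macaulay duration = 179,135.2819 / 47,118.9152 = 3.80177 half-year periods = 1.90089 years.
Modified duration = D_Mac / (1 + y) = 1.90089 / 1.05 = 1.81037 years.

1.810 years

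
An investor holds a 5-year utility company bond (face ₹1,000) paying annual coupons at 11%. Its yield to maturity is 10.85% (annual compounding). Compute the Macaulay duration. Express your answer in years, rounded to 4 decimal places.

Periodic yield y = 0.1085. Discount each cash flow and weight by its year:
  t   CF        PV=CF/(1+0.1085)^t    t·PV
  1       110.00        99.2332        99.2332
  2       110.00        89.5203       179.0405
  3       110.00        80.7580       242.2740
  4       110.00        72.8534       291.4136
  5     1,110.00       663.2000     3,315.9998
  Σ                  1,005.5648     4,127.9612
Price P = Σ PV = 1,005.5648.
Macaulay duration = Σ(t·PV) / P = 4,127.9612 / 1,005.5648 = 4.10512 years.

4.1051 years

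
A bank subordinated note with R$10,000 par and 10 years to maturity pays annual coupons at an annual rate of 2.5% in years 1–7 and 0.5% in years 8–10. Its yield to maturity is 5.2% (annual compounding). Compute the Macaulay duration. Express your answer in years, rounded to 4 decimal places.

Periodic yield y = 0.052. Discount each cash flow and weight by its year:
  t   CF        PV=CF/(1+0.052)^t    t·PV
  1       250.00       237.6426       237.6426
  2       250.00       225.8960       451.7920
  3       250.00       214.7300       644.1901
  4       250.00       204.1160       816.4640
  5       250.00       194.0266       970.1331
  6       250.00       184.4359     1,106.6157
  7       250.00       175.3193     1,227.2354
  8        50.00        33.3307       266.6454
  9        50.00        31.6831       285.1483
  10   10,050.00     6,053.5295    60,535.2951
  Σ                  7,554.7098    66,541.1616
Price P = Σ PV = 7,554.7098.
Macaulay duration = Σ(t·PV) / P = 66,541.1616 / 7,554.7098 = 8.80790 years.

8.8079 years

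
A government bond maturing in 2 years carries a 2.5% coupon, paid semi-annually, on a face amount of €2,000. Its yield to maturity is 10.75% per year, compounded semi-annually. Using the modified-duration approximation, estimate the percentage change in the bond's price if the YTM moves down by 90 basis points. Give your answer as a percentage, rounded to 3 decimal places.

+1.674%

Periodic yield y = 0.05375. Modified duration first:
  t   CF        PV=CF/(1+0.05375)^t    t·PV
  1        25.00        23.7248        23.7248
  2        25.00        22.5146        45.0293
  3        25.00        21.3662        64.0986
  4     2,025.00     1,642.3839     6,569.5356
  Σ                  1,709.9895     6,702.3882
P = 1,709.9895; D_Mac = 3.91955 half-year periods = 1.95977 yrs; D_mod = 1.95977/(1+0.05375) = 1.85981 yrs.
ΔP/P ≈ -D_mod · Δy = -1.85981 × (-0.009) = +0.016738 = +1.6738%.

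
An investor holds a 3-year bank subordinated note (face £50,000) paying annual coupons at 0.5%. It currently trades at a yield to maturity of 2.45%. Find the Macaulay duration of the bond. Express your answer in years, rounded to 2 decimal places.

Periodic yield y = 0.0245. Discount each cash flow and weight by its year:
  t   CF        PV=CF/(1+0.0245)^t    t·PV
  1       250.00       244.0215       244.0215
  2       250.00       238.1859       476.3718
  3    50,250.00    46,730.4731   140,191.4193
  Σ                 47,212.6805   140,911.8126
Price P = Σ PV = 47,212.6805.
Macaulay duration = Σ(t·PV) / P = 140,911.8126 / 47,212.6805 = 2.98462 years.

2.98 years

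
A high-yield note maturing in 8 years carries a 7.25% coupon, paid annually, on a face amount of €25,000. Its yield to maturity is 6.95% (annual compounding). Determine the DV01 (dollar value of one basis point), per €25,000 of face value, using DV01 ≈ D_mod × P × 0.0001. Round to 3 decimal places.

€15.131

Periodic yield y = 0.0695.
  t   CF        PV=CF/(1+0.0695)^t    t·PV
  1     1,812.50     1,694.7172     1,694.7172
  2     1,812.50     1,584.5883     3,169.1765
  3     1,812.50     1,481.6160     4,444.8479
  4     1,812.50     1,385.3352     5,541.3407
  5     1,812.50     1,295.3111     6,476.5553
  6     1,812.50     1,211.1370     7,266.8222
  7     1,812.50     1,132.4329     7,927.0306
  8    26,812.50    15,663.5789   125,308.6310
  Σ                 25,448.7165   161,829.1212
P = 25,448.7165; D_Mac = 6.35903 yrs; D_mod = 5.94580 yrs.
DV01 ≈ 5.94580 × 25,448.7165 × 0.0001 = 15.131288.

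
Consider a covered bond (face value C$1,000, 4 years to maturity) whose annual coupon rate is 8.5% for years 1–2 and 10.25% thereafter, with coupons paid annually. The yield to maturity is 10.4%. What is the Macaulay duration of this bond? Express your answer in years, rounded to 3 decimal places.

3.537 years

Periodic yield y = 0.104. Discount each cash flow and weight by its year:
  t   CF        PV=CF/(1+0.104)^t    t·PV
  1        85.00        76.9928        76.9928
  2        85.00        69.7398       139.4796
  3       102.50        76.1757       228.5272
  4     1,102.50       742.1681     2,968.6725
  Σ                    965.0764     3,413.6721
Price P = Σ PV = 965.0764.
Macaulay duration = Σ(t·PV) / P = 3,413.6721 / 965.0764 = 3.53720 years.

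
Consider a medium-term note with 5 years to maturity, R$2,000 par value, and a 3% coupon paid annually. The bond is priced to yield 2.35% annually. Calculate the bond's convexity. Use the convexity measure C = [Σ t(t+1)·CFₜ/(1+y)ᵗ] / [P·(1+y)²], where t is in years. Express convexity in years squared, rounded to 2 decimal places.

With y = 0.0235:
  t   CF        PV=CF/(1+0.0235)^t    t·PV        t(t+1)·PV
  1        60.00        58.6224        58.6224         117.2447
  2        60.00        57.2764       114.5528         343.6583
  3        60.00        55.9613       167.8839         671.5355
  4        60.00        54.6764       218.7056       1,093.5279
  5     2,060.00     1,834.1210     9,170.6050      55,023.6302
  Σ                  2,060.6574     9,730.3696      57,249.5966
P = 2,060.6574.
Convexity = Σ t(t+1)·PV / [P·(1+y)²] = 57,249.5966 / (2,060.6574 × 1.047552) = 26.52106.

26.52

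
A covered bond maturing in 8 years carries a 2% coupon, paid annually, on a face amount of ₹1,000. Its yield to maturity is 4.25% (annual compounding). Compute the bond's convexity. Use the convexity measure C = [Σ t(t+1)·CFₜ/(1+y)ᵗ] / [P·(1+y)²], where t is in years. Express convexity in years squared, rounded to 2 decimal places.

With y = 0.0425:
  t   CF        PV=CF/(1+0.0425)^t    t·PV        t(t+1)·PV
  1        20.00        19.1847        19.1847          38.3693
  2        20.00        18.4025        36.8051         110.4153
  3        20.00        17.6523        52.9570         211.8278
  4        20.00        16.9327        67.7307         338.6536
  5        20.00        16.2424        81.2119         487.2714
  6        20.00        15.5802        93.4813         654.3693
  7        20.00        14.9451       104.6154         836.9231
  8     1,020.00       731.1250     5,849.0004      52,641.0034
  Σ                    850.0649     6,304.9864      55,318.8333
P = 850.0649.
Convexity = Σ t(t+1)·PV / [P·(1+y)²] = 55,318.8333 / (850.0649 × 1.086806) = 59.87821.

59.88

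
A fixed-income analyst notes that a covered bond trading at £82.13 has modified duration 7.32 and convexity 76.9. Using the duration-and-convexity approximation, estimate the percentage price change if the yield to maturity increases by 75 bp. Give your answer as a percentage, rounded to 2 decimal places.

Duration effect: -D_mod·Δy = -7.32 × (+0.0075) = -0.054900
Convexity effect: ½·C·(Δy)² = 0.5 × 76.9 × (0.0075)² = +0.0021628125
ΔP/P ≈ -0.054900 + 0.0021628125 = -0.0527371875
= -5.27371875%.

-5.27%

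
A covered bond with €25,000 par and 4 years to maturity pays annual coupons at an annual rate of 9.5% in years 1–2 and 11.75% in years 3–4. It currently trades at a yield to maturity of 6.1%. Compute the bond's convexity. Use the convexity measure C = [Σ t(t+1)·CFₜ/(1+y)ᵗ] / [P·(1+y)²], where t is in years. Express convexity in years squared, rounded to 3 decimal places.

With y = 0.061:
  t   CF        PV=CF/(1+0.061)^t    t·PV        t(t+1)·PV
  1     2,375.00     2,238.4543     2,238.4543       4,476.9086
  2     2,375.00     2,109.7590     4,219.5180      12,658.5539
  3     2,937.50     2,459.4145     7,378.2434      29,512.9736
  4    27,937.50    22,045.8072    88,183.2288     440,916.1439
  Σ                 28,853.4349   102,019.4444     487,564.5800
P = 28,853.4349.
Convexity = Σ t(t+1)·PV / [P·(1+y)²] = 487,564.5800 / (28,853.4349 × 1.125721) = 15.01080.

15.011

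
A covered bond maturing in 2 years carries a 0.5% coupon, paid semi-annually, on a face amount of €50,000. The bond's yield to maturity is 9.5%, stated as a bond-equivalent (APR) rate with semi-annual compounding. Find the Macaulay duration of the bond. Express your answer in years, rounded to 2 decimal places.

1.99 years

Periodic yield y = 0.0475. Discount each cash flow and weight by its period:
  t   CF        PV=CF/(1+0.0475)^t    t·PV
  1       125.00       119.3317       119.3317
  2       125.00       113.9205       227.8410
  3       125.00       108.7547       326.2640
  4    50,125.00    41,633.0530   166,532.2119
  Σ                 41,975.0599   167,205.6487
Price P = Σ PV = 41,975.0599.
Macaulay duration = Σ(t·PV) / P = 167,205.6487 / 41,975.0599 = 3.98345 half-year periods.
In years: 3.98345 / 2 = 1.99173 years.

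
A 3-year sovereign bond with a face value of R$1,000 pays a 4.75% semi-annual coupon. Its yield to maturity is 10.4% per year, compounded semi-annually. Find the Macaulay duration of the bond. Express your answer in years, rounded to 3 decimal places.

Periodic yield y = 0.052. Discount each cash flow and weight by its period:
  t   CF        PV=CF/(1+0.052)^t    t·PV
  1        23.75        22.5760        22.5760
  2        23.75        21.4601        42.9202
  3        23.75        20.3994        61.1981
  4        23.75        19.3910        77.5641
  5        23.75        18.4325        92.1626
  6     1,023.75       755.2652     4,531.5912
  Σ                    857.5243     4,828.0123
Price P = Σ PV = 857.5243.
Macaulay duration = Σ(t·PV) / P = 4,828.0123 / 857.5243 = 5.63018 half-year periods.
In years: 5.63018 / 2 = 2.81509 years.

2.815 years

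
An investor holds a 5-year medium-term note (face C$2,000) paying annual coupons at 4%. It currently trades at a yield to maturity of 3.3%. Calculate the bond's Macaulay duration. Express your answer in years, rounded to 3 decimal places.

Periodic yield y = 0.033. Discount each cash flow and weight by its year:
  t   CF        PV=CF/(1+0.033)^t    t·PV
  1        80.00        77.4443        77.4443
  2        80.00        74.9703       149.9406
  3        80.00        72.5753       217.7260
  4        80.00        70.2569       281.0274
  5     2,080.00     1,768.3235     8,841.6177
  Σ                  2,063.5704     9,567.7561
Price P = Σ PV = 2,063.5704.
Macaulay duration = Σ(t·PV) / P = 9,567.7561 / 2,063.5704 = 4.63651 years.

4.637 years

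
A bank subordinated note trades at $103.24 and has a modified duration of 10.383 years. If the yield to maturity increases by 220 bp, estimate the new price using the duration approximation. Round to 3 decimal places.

$79.657

Duration approximation: ΔP/P ≈ -D_mod · Δy = -10.383 × (+0.022) = -0.228426.
New price ≈ 103.24 × (1 - 0.228426) = 79.65729976.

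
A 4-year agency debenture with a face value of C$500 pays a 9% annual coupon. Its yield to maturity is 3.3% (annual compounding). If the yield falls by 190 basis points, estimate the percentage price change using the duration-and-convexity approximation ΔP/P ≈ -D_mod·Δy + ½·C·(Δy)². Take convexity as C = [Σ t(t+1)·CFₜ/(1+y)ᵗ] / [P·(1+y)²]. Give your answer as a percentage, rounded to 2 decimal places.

+6.87%

With y = 0.033:
  t   CF        PV=CF/(1+0.033)^t    t·PV        t(t+1)·PV
  1        45.00        43.5624        43.5624          87.1249
  2        45.00        42.1708        84.3416         253.0248
  3        45.00        40.8236       122.4709         489.8835
  4       545.00       478.6248     1,914.4993       9,572.4964
  Σ                    605.1817     2,164.8742      10,402.5296
P = 605.1817; D_Mac = 3.57723 yrs; D_mod = 3.46295 yrs; C = 16.10840.
Duration effect: -3.46295 × (-0.019) = +0.065796
Convexity effect: 0.5 × 16.10840 × (-0.019)² = +0.0029076
ΔP/P ≈ +0.065796 + 0.0029076 = +0.068704 = +6.8704%.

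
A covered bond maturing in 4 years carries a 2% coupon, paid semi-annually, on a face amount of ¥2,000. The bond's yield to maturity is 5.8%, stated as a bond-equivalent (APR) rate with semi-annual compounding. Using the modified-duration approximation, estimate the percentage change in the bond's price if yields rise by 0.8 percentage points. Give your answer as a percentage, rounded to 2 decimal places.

Periodic yield y = 0.029. Modified duration first:
  t   CF        PV=CF/(1+0.029)^t    t·PV
  1        20.00        19.4363        19.4363
  2        20.00        18.8886        37.7772
  3        20.00        18.3562        55.0687
  4        20.00        17.8389        71.3557
  5        20.00        17.3362        86.6808
  6        20.00        16.8476       101.0855
  7        20.00        16.3728       114.6094
  8     2,020.00     1,607.0462    12,856.3699
  Σ                  1,732.1229    13,342.3836
P = 1,732.1229; D_Mac = 7.70291 half-year periods = 3.85145 yrs; D_mod = 3.85145/(1+0.029) = 3.74291 yrs.
ΔP/P ≈ -D_mod · Δy = -3.74291 × (+0.008) = -0.029943 = -2.9943%.

-2.99%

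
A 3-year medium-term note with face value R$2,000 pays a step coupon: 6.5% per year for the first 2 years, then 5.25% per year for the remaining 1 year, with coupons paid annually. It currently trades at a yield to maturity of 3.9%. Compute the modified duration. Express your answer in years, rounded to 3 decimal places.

Periodic yield y = 0.039. First find Macaulay duration:
  t   CF        PV=CF/(1+0.039)^t    t·PV
  1       130.00       125.1203       125.1203
  2       130.00       120.4238       240.8476
  3     2,105.00     1,876.7458     5,630.2375
  Σ                  2,122.2899     5,996.2053
P = 2,122.2899; Macaulay duration = 5,996.2053 / 2,122.2899 = 2.82535 years.
Modified duration = D_Mac / (1 + y) = 2.82535 / 1.039 = 2.71929 years.

2.719 years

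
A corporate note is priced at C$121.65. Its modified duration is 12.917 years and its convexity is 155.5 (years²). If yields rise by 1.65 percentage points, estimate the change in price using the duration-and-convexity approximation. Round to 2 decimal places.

Duration effect: -D_mod·Δy = -12.917 × (+0.0165) = -0.2131305
Convexity effect: ½·C·(Δy)² = 0.5 × 155.5 × (0.0165)² = +0.0211674375
ΔP/P ≈ -0.2131305 + 0.0211674375 = -0.1919630625
ΔP ≈ 121.65 × (-0.1919630625) = -23.352306553125.

-C$23.35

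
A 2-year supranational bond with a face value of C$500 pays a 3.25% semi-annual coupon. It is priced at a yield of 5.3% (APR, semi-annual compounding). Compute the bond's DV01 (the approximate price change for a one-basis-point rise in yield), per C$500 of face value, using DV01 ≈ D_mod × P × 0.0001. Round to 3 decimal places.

Periodic yield y = 0.0265.
  t   CF        PV=CF/(1+0.0265)^t    t·PV
  1        8.125         7.9152         7.9152
  2        8.125         7.7109        15.4218
  3        8.125         7.5118        22.5355
  4      508.125       457.6514     1,830.6054
  Σ                    480.7893     1,876.4780
P = 480.7893; D_Mac = 3.90291 half-year periods = 1.95146 yrs; D_mod = 1.90108 yrs.
DV01 ≈ 1.90108 × 480.7893 × 0.0001 = 0.091402.

C$0.091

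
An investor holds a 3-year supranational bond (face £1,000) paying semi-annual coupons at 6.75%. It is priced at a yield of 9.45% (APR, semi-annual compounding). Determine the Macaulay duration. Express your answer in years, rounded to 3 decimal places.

Periodic yield y = 0.04725. Discount each cash flow and weight by its period:
  t   CF        PV=CF/(1+0.04725)^t    t·PV
  1        33.75        32.2273        32.2273
  2        33.75        30.7732        61.5465
  3        33.75        29.3848        88.1544
  4        33.75        28.0590       112.2360
  5        33.75        26.7930       133.9652
  6     1,033.75       783.6341     4,701.8044
  Σ                    930.8714     5,129.9337
Price P = Σ PV = 930.8714.
Macaulay duration = Σ(t·PV) / P = 5,129.9337 / 930.8714 = 5.51089 half-year periods.
In years: 5.51089 / 2 = 2.75545 years.

2.755 years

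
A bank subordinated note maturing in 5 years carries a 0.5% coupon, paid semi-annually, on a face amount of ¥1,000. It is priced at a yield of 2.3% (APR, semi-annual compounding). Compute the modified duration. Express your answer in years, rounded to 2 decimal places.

Periodic yield y = 0.0115. First find Macaulay duration:
  t   CF        PV=CF/(1+0.0115)^t    t·PV
  1         2.50         2.4716         2.4716
  2         2.50         2.4435         4.8870
  3         2.50         2.4157         7.2471
  4         2.50         2.3882         9.5529
  5         2.50         2.3611        11.8054
  6         2.50         2.3342        14.0054
  7         2.50         2.3077        16.1539
  8         2.50         2.2815        18.2517
  9         2.50         2.2555        20.2997
  10    1,002.50       894.1811     8,941.8115
  Σ                    915.4401     9,046.4861
P = 915.4401; Macaulay duration = 9,046.4861 / 915.4401 = 9.88212 half-year periods = 4.94106 years.
Modified duration = D_Mac / (1 + y) = 4.94106 / 1.0115 = 4.88488 years.

4.88 years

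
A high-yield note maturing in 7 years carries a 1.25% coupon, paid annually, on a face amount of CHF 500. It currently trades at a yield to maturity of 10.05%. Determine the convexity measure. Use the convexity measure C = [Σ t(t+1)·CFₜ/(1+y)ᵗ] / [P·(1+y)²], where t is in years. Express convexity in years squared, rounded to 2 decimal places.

With y = 0.1005:
  t   CF        PV=CF/(1+0.1005)^t    t·PV        t(t+1)·PV
  1         6.25         5.6792         5.6792          11.3585
  2         6.25         5.1606        10.3212          30.9636
  3         6.25         4.6893        14.0680          56.2718
  4         6.25         4.2611        17.0443          85.2216
  5         6.25         3.8720        19.3598         116.1585
  6         6.25         3.5184        21.1101         147.7709
  7       506.25       258.9612     1,812.7284      14,501.8275
  Σ                    286.1417     1,900.3110      14,949.5725
P = 286.1417.
Convexity = Σ t(t+1)·PV / [P·(1+y)²] = 14,949.5725 / (286.1417 × 1.211100) = 43.13874.

43.14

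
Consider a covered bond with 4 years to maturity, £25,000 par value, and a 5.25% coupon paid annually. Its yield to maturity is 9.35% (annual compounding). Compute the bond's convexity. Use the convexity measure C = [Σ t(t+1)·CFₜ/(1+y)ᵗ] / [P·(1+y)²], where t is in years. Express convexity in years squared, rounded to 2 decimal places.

14.99

With y = 0.0935:
  t   CF        PV=CF/(1+0.0935)^t    t·PV        t(t+1)·PV
  1     1,312.50     1,200.2743     1,200.2743       2,400.5487
  2     1,312.50     1,097.6446     2,195.2892       6,585.8675
  3     1,312.50     1,003.7902     3,011.3706      12,045.4824
  4    26,312.50    18,402.9296    73,611.7182     368,058.5911
  Σ                 21,704.6387    80,018.6523     389,090.4896
P = 21,704.6387.
Convexity = Σ t(t+1)·PV / [P·(1+y)²] = 389,090.4896 / (21,704.6387 × 1.195742) = 14.99203.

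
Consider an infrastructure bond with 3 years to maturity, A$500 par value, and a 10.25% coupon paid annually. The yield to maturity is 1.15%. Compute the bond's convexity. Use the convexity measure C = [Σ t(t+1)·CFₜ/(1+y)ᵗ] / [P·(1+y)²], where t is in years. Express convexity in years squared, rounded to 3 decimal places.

With y = 0.0115:
  t   CF        PV=CF/(1+0.0115)^t    t·PV        t(t+1)·PV
  1        51.25        50.6673        50.6673         101.3347
  2        51.25        50.0913       100.1826         300.5477
  3       551.25       532.6611     1,597.9832       6,391.9326
  Σ                    633.4197     1,748.8330       6,793.8149
P = 633.4197.
Convexity = Σ t(t+1)·PV / [P·(1+y)²] = 6,793.8149 / (633.4197 × 1.023132) = 10.48312.

10.483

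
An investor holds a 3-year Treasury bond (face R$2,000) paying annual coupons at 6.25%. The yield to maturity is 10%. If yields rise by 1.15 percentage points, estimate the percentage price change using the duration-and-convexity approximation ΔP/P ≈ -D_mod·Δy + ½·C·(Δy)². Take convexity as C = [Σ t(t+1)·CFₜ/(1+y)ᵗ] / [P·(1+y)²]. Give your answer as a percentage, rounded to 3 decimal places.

-2.886%

With y = 0.1:
  t   CF        PV=CF/(1+0.1)^t    t·PV        t(t+1)·PV
  1       125.00       113.6364       113.6364         227.2727
  2       125.00       103.3058       206.6116         619.8347
  3     2,125.00     1,596.5440     4,789.6319      19,158.5274
  Σ                  1,813.4861     5,109.8798      20,005.6349
P = 1,813.4861; D_Mac = 2.81771 yrs; D_mod = 2.56156 yrs; C = 9.11702.
Duration effect: -2.56156 × (+0.0115) = -0.029458
Convexity effect: 0.5 × 9.11702 × (0.0115)² = +0.0006029
ΔP/P ≈ -0.029458 + 0.0006029 = -0.028855 = -2.8855%.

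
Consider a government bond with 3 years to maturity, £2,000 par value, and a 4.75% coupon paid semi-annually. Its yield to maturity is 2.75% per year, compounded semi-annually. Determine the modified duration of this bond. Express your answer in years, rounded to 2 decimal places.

2.80 years

Periodic yield y = 0.01375. First find Macaulay duration:
  t   CF        PV=CF/(1+0.01375)^t    t·PV
  1        47.50        46.8557        46.8557
  2        47.50        46.2202        92.4404
  3        47.50        45.5933       136.7799
  4        47.50        44.9749       179.8996
  5        47.50        44.3649       221.8244
  6     2,047.50     1,886.4214    11,318.5282
  Σ                  2,114.4304    11,996.3282
P = 2,114.4304; Macaulay duration = 11,996.3282 / 2,114.4304 = 5.67355 half-year periods = 2.83678 years.
Modified duration = D_Mac / (1 + y) = 2.83678 / 1.01375 = 2.79830 years.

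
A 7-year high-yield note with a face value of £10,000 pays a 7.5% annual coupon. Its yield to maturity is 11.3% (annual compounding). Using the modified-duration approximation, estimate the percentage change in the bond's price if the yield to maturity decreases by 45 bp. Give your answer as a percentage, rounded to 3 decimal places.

+2.241%

Periodic yield y = 0.113. Modified duration first:
  t   CF        PV=CF/(1+0.113)^t    t·PV
  1       750.00       673.8544       673.8544
  2       750.00       605.4398     1,210.8795
  3       750.00       543.9710     1,631.9131
  4       750.00       488.7431     1,954.9723
  5       750.00       439.1222     2,195.6112
  6       750.00       394.5393     2,367.2358
  7    10,750.00     5,080.9195    35,566.4365
  Σ                  8,226.5893    45,600.9029
P = 8,226.5893; D_Mac = 5.54311 yrs; D_mod = 5.54311/(1+0.113) = 4.98033 yrs.
ΔP/P ≈ -D_mod · Δy = -4.98033 × (-0.0045) = +0.022412 = +2.2412%.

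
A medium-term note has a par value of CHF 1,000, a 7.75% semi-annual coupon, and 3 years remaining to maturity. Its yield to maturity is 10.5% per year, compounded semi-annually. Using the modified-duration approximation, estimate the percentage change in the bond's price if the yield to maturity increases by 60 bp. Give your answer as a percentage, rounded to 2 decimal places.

-1.55%

Periodic yield y = 0.0525. Modified duration first:
  t   CF        PV=CF/(1+0.0525)^t    t·PV
  1        38.75        36.8171        36.8171
  2        38.75        34.9806        69.9612
  3        38.75        33.2357        99.7072
  4        38.75        31.5779       126.3116
  5        38.75        30.0028       150.0138
  6     1,038.75       764.1496     4,584.8978
  Σ                    930.7638     5,067.7088
P = 930.7638; D_Mac = 5.44468 half-year periods = 2.72234 yrs; D_mod = 2.72234/(1+0.0525) = 2.58655 yrs.
ΔP/P ≈ -D_mod · Δy = -2.58655 × (+0.006) = -0.015519 = -1.5519%.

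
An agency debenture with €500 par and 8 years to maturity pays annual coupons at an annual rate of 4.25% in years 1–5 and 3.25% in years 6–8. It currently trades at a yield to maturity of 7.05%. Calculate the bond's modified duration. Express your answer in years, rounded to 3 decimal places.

Periodic yield y = 0.0705. First find Macaulay duration:
  t   CF        PV=CF/(1+0.0705)^t    t·PV
  1        21.25        19.8505        19.8505
  2        21.25        18.5432        37.0865
  3        21.25        17.3220        51.9661
  4        21.25        16.1813        64.7250
  5        21.25        15.1156        75.5780
  6        16.25        10.7978        64.7865
  7        16.25        10.0866        70.6065
  8       516.25       299.3413     2,394.7307
  Σ                    407.2384     2,779.3299
P = 407.2384; Macaulay duration = 2,779.3299 / 407.2384 = 6.82482 years.
Modified duration = D_Mac / (1 + y) = 6.82482 / 1.0705 = 6.37536 years.

6.375 years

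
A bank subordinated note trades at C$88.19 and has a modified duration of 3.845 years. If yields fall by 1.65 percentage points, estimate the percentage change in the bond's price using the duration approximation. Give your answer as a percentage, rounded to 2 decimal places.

Duration approximation: ΔP/P ≈ -D_mod · Δy = -3.845 × (-0.0165) = +0.0634425.
As a percentage: +6.34425%.

+6.34%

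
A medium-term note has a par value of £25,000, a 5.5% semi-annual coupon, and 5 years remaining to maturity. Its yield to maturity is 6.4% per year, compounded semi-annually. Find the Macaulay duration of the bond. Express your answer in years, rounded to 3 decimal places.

4.426 years

Periodic yield y = 0.032. Discount each cash flow and weight by its period:
  t   CF        PV=CF/(1+0.032)^t    t·PV
  1       687.50       666.1822       666.1822
  2       687.50       645.5254     1,291.0507
  3       687.50       625.5091     1,876.5272
  4       687.50       606.1134     2,424.4538
  5       687.50       587.3192     2,936.5961
  6       687.50       569.1078     3,414.6466
  7       687.50       551.4610     3,860.2272
  8       687.50       534.3615     4,274.8916
  9       687.50       517.7921     4,660.1290
  10   25,687.50    18,746.7016   187,467.0159
  Σ                 24,050.0732   212,871.7203
Price P = Σ PV = 24,050.0732.
Macaulay duration = Σ(t·PV) / P = 212,871.7203 / 24,050.0732 = 8.85119 half-year periods.
In years: 8.85119 / 2 = 4.42559 years.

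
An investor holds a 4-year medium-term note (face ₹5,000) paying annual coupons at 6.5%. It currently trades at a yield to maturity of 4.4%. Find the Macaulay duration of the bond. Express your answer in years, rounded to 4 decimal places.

Periodic yield y = 0.044. Discount each cash flow and weight by its year:
  t   CF        PV=CF/(1+0.044)^t    t·PV
  1       325.00       311.3027       311.3027
  2       325.00       298.1826       596.3653
  3       325.00       285.6156       856.8467
  4     5,325.00     4,482.4723    17,929.8893
  Σ                  5,377.5732    19,694.4040
Price P = Σ PV = 5,377.5732.
Macaulay duration = Σ(t·PV) / P = 19,694.4040 / 5,377.5732 = 3.66232 years.

3.6623 years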